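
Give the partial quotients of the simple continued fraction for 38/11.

[3; 2, 5]

Run the Euclidean algorithm on 38 and 11; the successive quotients are the partial quotients a_0, a_1, ... (each step inverts the fractional part left over by the previous one):
  38 = 3*11 + 5, so a_0 = 3.
  11 = 2*5 + 1, so a_1 = 2.
  5 = 5*1 + 0, so a_2 = 5.
The remainder reaches 0 after 3 divisions, so the expansion has 3 partial quotients, read off in order.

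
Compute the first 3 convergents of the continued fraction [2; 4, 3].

2/1, 9/4, 29/13

Using the convergent recurrence p_i = a_i*p_{i-1} + p_{i-2}, q_i = a_i*q_{i-1} + q_{i-2} with p_{-2}=0, p_{-1}=1, q_{-2}=1, q_{-1}=0:
  i=0: a_0=2, p_0 = 2*1 + 0 = 2, q_0 = 2*0 + 1 = 1.
  i=1: a_1=4, p_1 = 4*2 + 1 = 9, q_1 = 4*1 + 0 = 4.
  i=2: a_2=3, p_2 = 3*9 + 2 = 29, q_2 = 3*4 + 1 = 13.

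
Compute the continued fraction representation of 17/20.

Run the Euclidean algorithm on 17 and 20; the successive quotients are the partial quotients a_0, a_1, ... (each step inverts the fractional part left over by the previous one):
  17 = 0*20 + 17, so a_0 = 0.
  20 = 1*17 + 3, so a_1 = 1.
  17 = 5*3 + 2, so a_2 = 5.
  3 = 1*2 + 1, so a_3 = 1.
  2 = 2*1 + 0, so a_4 = 2.
The remainder reaches 0 after 5 divisions, so the expansion has 5 partial quotients, read off in order.

[0; 1, 5, 1, 2]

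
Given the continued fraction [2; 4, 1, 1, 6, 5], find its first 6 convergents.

2/1, 9/4, 11/5, 20/9, 131/59, 675/304

Using the convergent recurrence p_i = a_i*p_{i-1} + p_{i-2}, q_i = a_i*q_{i-1} + q_{i-2} with p_{-2}=0, p_{-1}=1, q_{-2}=1, q_{-1}=0:
  i=0: a_0=2, p_0 = 2*1 + 0 = 2, q_0 = 2*0 + 1 = 1.
  i=1: a_1=4, p_1 = 4*2 + 1 = 9, q_1 = 4*1 + 0 = 4.
  i=2: a_2=1, p_2 = 1*9 + 2 = 11, q_2 = 1*4 + 1 = 5.
  i=3: a_3=1, p_3 = 1*11 + 9 = 20, q_3 = 1*5 + 4 = 9.
  i=4: a_4=6, p_4 = 6*20 + 11 = 131, q_4 = 6*9 + 5 = 59.
  i=5: a_5=5, p_5 = 5*131 + 20 = 675, q_5 = 5*59 + 9 = 304.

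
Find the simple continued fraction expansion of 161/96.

Run the Euclidean algorithm on 161 and 96; the successive quotients are the partial quotients a_0, a_1, ... (each step inverts the fractional part left over by the previous one):
  161 = 1*96 + 65, so a_0 = 1.
  96 = 1*65 + 31, so a_1 = 1.
  65 = 2*31 + 3, so a_2 = 2.
  31 = 10*3 + 1, so a_3 = 10.
  3 = 3*1 + 0, so a_4 = 3.
The remainder reaches 0 after 5 divisions, so the expansion has 5 partial quotients, read off in order.

[1; 1, 2, 10, 3]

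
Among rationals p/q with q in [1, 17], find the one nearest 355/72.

Expand x = 355/72 as a continued fraction with the Euclidean algorithm:
  355 = 4*72 + 67, so a_0 = 4.
  72 = 1*67 + 5, so a_1 = 1.
  67 = 13*5 + 2, so a_2 = 13.
  5 = 2*2 + 1, so a_3 = 2.
  2 = 2*1 + 0, so a_4 = 2.
so x = [4; 1, 13, 2, 2].
Convergents (p_i = a_i*p_{i-1} + p_{i-2}, q_i = a_i*q_{i-1} + q_{i-2} with p_{-2}=0, p_{-1}=1, q_{-2}=1, q_{-1}=0), until the denominator exceeds 17:
  i=0: a_0=4, p_0 = 4*1 + 0 = 4, q_0 = 4*0 + 1 = 1.
  i=1: a_1=1, p_1 = 1*4 + 1 = 5, q_1 = 1*1 + 0 = 1.
  i=2: a_2=13, p_2 = 13*5 + 4 = 69, q_2 = 13*1 + 1 = 14.
  i=3: a_3=2, p_3 = 2*69 + 5 = 143, q_3 = 2*14 + 1 = 29.
q_3 = 29 > 17, so the last convergent with denominator <= 17 is p_2/q_2 = 69/14.
The closest fraction with denominator <= 17 is either p_2/q_2 or the intermediate fraction (k*p_2 + p_1)/(k*q_2 + q_1) with the largest k >= 1 whose denominator stays <= 17; these approach x as k grows, and every other convergent or intermediate fraction in range is farther away.
Largest k: floor((17 - q_1)/q_2) = floor((17 - 1)/14) = 1.
That gives (1*69 + 5)/(1*14 + 1) = 74/15.
Compare the errors: |x - 69/14| = |355*14 - 69*72|/(72*14) = 2/1008, and |x - 74/15| = |355*15 - 74*72|/(72*15) = 3/1080.
Cross-multiplying, 2*1080 = 2160 < 3024 = 3*1008, so 2/1008 is smaller: the convergent 69/14 is closer to x than 74/15.

69/14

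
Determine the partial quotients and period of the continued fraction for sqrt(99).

[9; (1, 18)]

Write x_i = (sqrt(99) + m_i)/d_i with (m_0, d_0) = (0, 1). a_0 = floor(sqrt(99)) = 9, since 9^2 = 81 <= 99 < 100 = 10^2.
Iterate m_{i+1} = d_i*a_i - m_i, d_{i+1} = (99 - m_{i+1}^2)/d_i, a_{i+1} = floor((a_0 + m_{i+1})/d_{i+1}):
  m_1 = 1*9 - 0 = 9, d_1 = (99 - 9^2)/1 = 18/1 = 18, a_1 = floor((9 + 9)/18) = 1.
  m_2 = 18*1 - 9 = 9, d_2 = (99 - 9^2)/18 = 18/18 = 1, a_2 = floor((9 + 9)/1) = 18.
  m_3 = 1*18 - 9 = 9, d_3 = (99 - 9^2)/1 = 18/1 = 18: (m_3, d_3) = (m_1, d_1) = (9, 18), so from here the quotients repeat a_1, a_2; the period length is 2.
Hence the expansion of sqrt(99) is a_0 = 9 followed by the repeating block 1, 18 (period 2).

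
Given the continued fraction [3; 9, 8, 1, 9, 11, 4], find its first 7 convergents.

3/1, 28/9, 227/73, 255/82, 2522/811, 27997/9003, 114510/36823

Using the convergent recurrence p_i = a_i*p_{i-1} + p_{i-2}, q_i = a_i*q_{i-1} + q_{i-2} with p_{-2}=0, p_{-1}=1, q_{-2}=1, q_{-1}=0:
  i=0: a_0=3, p_0 = 3*1 + 0 = 3, q_0 = 3*0 + 1 = 1.
  i=1: a_1=9, p_1 = 9*3 + 1 = 28, q_1 = 9*1 + 0 = 9.
  i=2: a_2=8, p_2 = 8*28 + 3 = 227, q_2 = 8*9 + 1 = 73.
  i=3: a_3=1, p_3 = 1*227 + 28 = 255, q_3 = 1*73 + 9 = 82.
  i=4: a_4=9, p_4 = 9*255 + 227 = 2522, q_4 = 9*82 + 73 = 811.
  i=5: a_5=11, p_5 = 11*2522 + 255 = 27997, q_5 = 11*811 + 82 = 9003.
  i=6: a_6=4, p_6 = 4*27997 + 2522 = 114510, q_6 = 4*9003 + 811 = 36823.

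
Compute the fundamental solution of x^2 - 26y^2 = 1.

(x, y) = (51, 10)

First expand sqrt(26) as a continued fraction. With x_i = (sqrt(26) + m_i)/d_i and (m_0, d_0) = (0, 1): a_0 = floor(sqrt(26)) = 5, since 5^2 = 25 <= 26 < 36 = 6^2.
Iterate m_{i+1} = d_i*a_i - m_i, d_{i+1} = (26 - m_{i+1}^2)/d_i, a_{i+1} = floor((a_0 + m_{i+1})/d_{i+1}):
  m_1 = 1*5 - 0 = 5, d_1 = (26 - 5^2)/1 = 1/1 = 1, a_1 = floor((5 + 5)/1) = 10.
  m_2 = 1*10 - 5 = 5, d_2 = (26 - 5^2)/1 = 1/1 = 1: (m_2, d_2) = (m_1, d_1) = (5, 1), so from here the quotient a_1 repeats; the period length is 1.
So sqrt(26) = [5; (10)] with period length k = 1.
k is odd, so (p_{k-1}, q_{k-1}) only solves x^2 - 26y^2 = -1 and the fundamental solution of x^2 - 26y^2 = 1 is (p_{2k-1}, q_{2k-1}) = (p_1, q_1); compute convergents through index 1, running through the period twice.
Convergents (p_i = a_i*p_{i-1} + p_{i-2}, q_i = a_i*q_{i-1} + q_{i-2} with p_{-2}=0, p_{-1}=1, q_{-2}=1, q_{-1}=0):
  i=0: a_0=5, p_0 = 5*1 + 0 = 5, q_0 = 5*0 + 1 = 1.
  i=1: a_1=10, p_1 = 10*5 + 1 = 51, q_1 = 10*1 + 0 = 10.
Indeed p_0^2 - 26*q_0^2 = 25 - 26 = -1, not +1.
Check: 51^2 - 26*10^2 = 2601 - 2600 = 1, so (x, y) = (51, 10) solves the equation, and by the theorem it is the least positive solution.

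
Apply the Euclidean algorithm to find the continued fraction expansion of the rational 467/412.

Run the Euclidean algorithm on 467 and 412; the successive quotients are the partial quotients a_0, a_1, ... (each step inverts the fractional part left over by the previous one):
  467 = 1*412 + 55, so a_0 = 1.
  412 = 7*55 + 27, so a_1 = 7.
  55 = 2*27 + 1, so a_2 = 2.
  27 = 27*1 + 0, so a_3 = 27.
The remainder reaches 0 after 4 divisions, so the expansion has 4 partial quotients, read off in order.

[1; 7, 2, 27]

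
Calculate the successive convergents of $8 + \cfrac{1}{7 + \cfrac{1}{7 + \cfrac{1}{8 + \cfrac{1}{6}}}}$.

8/1, 57/7, 407/50, 3313/407, 20285/2492

Using the convergent recurrence p_i = a_i*p_{i-1} + p_{i-2}, q_i = a_i*q_{i-1} + q_{i-2} with p_{-2}=0, p_{-1}=1, q_{-2}=1, q_{-1}=0:
  i=0: a_0=8, p_0 = 8*1 + 0 = 8, q_0 = 8*0 + 1 = 1.
  i=1: a_1=7, p_1 = 7*8 + 1 = 57, q_1 = 7*1 + 0 = 7.
  i=2: a_2=7, p_2 = 7*57 + 8 = 407, q_2 = 7*7 + 1 = 50.
  i=3: a_3=8, p_3 = 8*407 + 57 = 3313, q_3 = 8*50 + 7 = 407.
  i=4: a_4=6, p_4 = 6*3313 + 407 = 20285, q_4 = 6*407 + 50 = 2492.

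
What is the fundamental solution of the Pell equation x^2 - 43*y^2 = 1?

(x, y) = (3482, 531)

First expand sqrt(43) as a continued fraction. With x_i = (sqrt(43) + m_i)/d_i and (m_0, d_0) = (0, 1): a_0 = floor(sqrt(43)) = 6, since 6^2 = 36 <= 43 < 49 = 7^2.
Iterate m_{i+1} = d_i*a_i - m_i, d_{i+1} = (43 - m_{i+1}^2)/d_i, a_{i+1} = floor((a_0 + m_{i+1})/d_{i+1}):
  m_1 = 1*6 - 0 = 6, d_1 = (43 - 6^2)/1 = 7/1 = 7, a_1 = floor((6 + 6)/7) = 1.
  m_2 = 7*1 - 6 = 1, d_2 = (43 - 1^2)/7 = 42/7 = 6, a_2 = floor((6 + 1)/6) = 1.
  m_3 = 6*1 - 1 = 5, d_3 = (43 - 5^2)/6 = 18/6 = 3, a_3 = floor((6 + 5)/3) = 3.
  m_4 = 3*3 - 5 = 4, d_4 = (43 - 4^2)/3 = 27/3 = 9, a_4 = floor((6 + 4)/9) = 1.
  m_5 = 9*1 - 4 = 5, d_5 = (43 - 5^2)/9 = 18/9 = 2, a_5 = floor((6 + 5)/2) = 5.
  m_6 = 2*5 - 5 = 5, d_6 = (43 - 5^2)/2 = 18/2 = 9, a_6 = floor((6 + 5)/9) = 1.
  m_7 = 9*1 - 5 = 4, d_7 = (43 - 4^2)/9 = 27/9 = 3, a_7 = floor((6 + 4)/3) = 3.
  m_8 = 3*3 - 4 = 5, d_8 = (43 - 5^2)/3 = 18/3 = 6, a_8 = floor((6 + 5)/6) = 1.
  m_9 = 6*1 - 5 = 1, d_9 = (43 - 1^2)/6 = 42/6 = 7, a_9 = floor((6 + 1)/7) = 1.
  m_10 = 7*1 - 1 = 6, d_10 = (43 - 6^2)/7 = 7/7 = 1, a_10 = floor((6 + 6)/1) = 12.
  m_11 = 1*12 - 6 = 6, d_11 = (43 - 6^2)/1 = 7/1 = 7: (m_11, d_11) = (m_1, d_1) = (6, 7), so from here the quotients repeat a_1, ..., a_10; the period length is 10.
So sqrt(43) = [6; (1, 1, 3, 1, 5, 1, 3, 1, 1, 12)] with period length k = 10.
k is even, so the fundamental solution of x^2 - 43y^2 = 1 is (p_{k-1}, q_{k-1}) = (p_9, q_9); compute convergents through index 9.
Convergents (p_i = a_i*p_{i-1} + p_{i-2}, q_i = a_i*q_{i-1} + q_{i-2} with p_{-2}=0, p_{-1}=1, q_{-2}=1, q_{-1}=0):
  i=0: a_0=6, p_0 = 6*1 + 0 = 6, q_0 = 6*0 + 1 = 1.
  i=1: a_1=1, p_1 = 1*6 + 1 = 7, q_1 = 1*1 + 0 = 1.
  i=2: a_2=1, p_2 = 1*7 + 6 = 13, q_2 = 1*1 + 1 = 2.
  i=3: a_3=3, p_3 = 3*13 + 7 = 46, q_3 = 3*2 + 1 = 7.
  i=4: a_4=1, p_4 = 1*46 + 13 = 59, q_4 = 1*7 + 2 = 9.
  i=5: a_5=5, p_5 = 5*59 + 46 = 341, q_5 = 5*9 + 7 = 52.
  i=6: a_6=1, p_6 = 1*341 + 59 = 400, q_6 = 1*52 + 9 = 61.
  i=7: a_7=3, p_7 = 3*400 + 341 = 1541, q_7 = 3*61 + 52 = 235.
  i=8: a_8=1, p_8 = 1*1541 + 400 = 1941, q_8 = 1*235 + 61 = 296.
  i=9: a_9=1, p_9 = 1*1941 + 1541 = 3482, q_9 = 1*296 + 235 = 531.
Check: 3482^2 - 43*531^2 = 12124324 - 12124323 = 1, so (x, y) = (3482, 531) solves the equation, and by the theorem it is the least positive solution.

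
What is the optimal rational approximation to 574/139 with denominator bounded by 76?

Expand x = 574/139 as a continued fraction with the Euclidean algorithm:
  574 = 4*139 + 18, so a_0 = 4.
  139 = 7*18 + 13, so a_1 = 7.
  18 = 1*13 + 5, so a_2 = 1.
  13 = 2*5 + 3, so a_3 = 2.
  5 = 1*3 + 2, so a_4 = 1.
  3 = 1*2 + 1, so a_5 = 1.
  2 = 2*1 + 0, so a_6 = 2.
so x = [4; 7, 1, 2, 1, 1, 2].
Convergents (p_i = a_i*p_{i-1} + p_{i-2}, q_i = a_i*q_{i-1} + q_{i-2} with p_{-2}=0, p_{-1}=1, q_{-2}=1, q_{-1}=0), until the denominator exceeds 76:
  i=0: a_0=4, p_0 = 4*1 + 0 = 4, q_0 = 4*0 + 1 = 1.
  i=1: a_1=7, p_1 = 7*4 + 1 = 29, q_1 = 7*1 + 0 = 7.
  i=2: a_2=1, p_2 = 1*29 + 4 = 33, q_2 = 1*7 + 1 = 8.
  i=3: a_3=2, p_3 = 2*33 + 29 = 95, q_3 = 2*8 + 7 = 23.
  i=4: a_4=1, p_4 = 1*95 + 33 = 128, q_4 = 1*23 + 8 = 31.
  i=5: a_5=1, p_5 = 1*128 + 95 = 223, q_5 = 1*31 + 23 = 54.
  i=6: a_6=2, p_6 = 2*223 + 128 = 574, q_6 = 2*54 + 31 = 139.
q_6 = 139 > 76, so the last convergent with denominator <= 76 is p_5/q_5 = 223/54.
The closest fraction with denominator <= 76 is either p_5/q_5 or the intermediate fraction (k*p_5 + p_4)/(k*q_5 + q_4) with the largest k >= 1 whose denominator stays <= 76; these approach x as k grows, and every other convergent or intermediate fraction in range is farther away.
Largest k: floor((76 - q_4)/q_5) = floor((76 - 31)/54) = 0.
Since k = 0, no intermediate fraction beyond p_5/q_5 has denominator <= 76, so the convergent 223/54 is the closest (its error is |574*54 - 223*139|/(139*54) = 1/7506).

223/54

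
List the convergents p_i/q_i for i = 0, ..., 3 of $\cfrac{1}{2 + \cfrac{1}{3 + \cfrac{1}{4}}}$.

0/1, 1/2, 3/7, 13/30

Using the convergent recurrence p_i = a_i*p_{i-1} + p_{i-2}, q_i = a_i*q_{i-1} + q_{i-2} with p_{-2}=0, p_{-1}=1, q_{-2}=1, q_{-1}=0:
  i=0: a_0=0, p_0 = 0*1 + 0 = 0, q_0 = 0*0 + 1 = 1.
  i=1: a_1=2, p_1 = 2*0 + 1 = 1, q_1 = 2*1 + 0 = 2.
  i=2: a_2=3, p_2 = 3*1 + 0 = 3, q_2 = 3*2 + 1 = 7.
  i=3: a_3=4, p_3 = 4*3 + 1 = 13, q_3 = 4*7 + 2 = 30.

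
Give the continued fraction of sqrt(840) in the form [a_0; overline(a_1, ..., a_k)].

[28; overline(1, 56)]

Write x_i = (sqrt(840) + m_i)/d_i with (m_0, d_0) = (0, 1). a_0 = floor(sqrt(840)) = 28, since 28^2 = 784 <= 840 < 841 = 29^2.
Iterate m_{i+1} = d_i*a_i - m_i, d_{i+1} = (840 - m_{i+1}^2)/d_i, a_{i+1} = floor((a_0 + m_{i+1})/d_{i+1}):
  m_1 = 1*28 - 0 = 28, d_1 = (840 - 28^2)/1 = 56/1 = 56, a_1 = floor((28 + 28)/56) = 1.
  m_2 = 56*1 - 28 = 28, d_2 = (840 - 28^2)/56 = 56/56 = 1, a_2 = floor((28 + 28)/1) = 56.
  m_3 = 1*56 - 28 = 28, d_3 = (840 - 28^2)/1 = 56/1 = 56: (m_3, d_3) = (m_1, d_1) = (28, 56), so from here the quotients repeat a_1, a_2; the period length is 2.
Hence the expansion of sqrt(840) is a_0 = 28 followed by the repeating block 1, 56 (period 2).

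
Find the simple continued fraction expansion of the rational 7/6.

[1; 6]

Run the Euclidean algorithm on 7 and 6; the successive quotients are the partial quotients a_0, a_1, ... (each step inverts the fractional part left over by the previous one):
  7 = 1*6 + 1, so a_0 = 1.
  6 = 6*1 + 0, so a_1 = 6.
The remainder reaches 0 after 2 divisions, so the expansion has 2 partial quotients, read off in order.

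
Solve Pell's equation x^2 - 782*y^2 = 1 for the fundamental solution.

(x, y) = (783, 28)

First expand sqrt(782) as a continued fraction. With x_i = (sqrt(782) + m_i)/d_i and (m_0, d_0) = (0, 1): a_0 = floor(sqrt(782)) = 27, since 27^2 = 729 <= 782 < 784 = 28^2.
Iterate m_{i+1} = d_i*a_i - m_i, d_{i+1} = (782 - m_{i+1}^2)/d_i, a_{i+1} = floor((a_0 + m_{i+1})/d_{i+1}):
  m_1 = 1*27 - 0 = 27, d_1 = (782 - 27^2)/1 = 53/1 = 53, a_1 = floor((27 + 27)/53) = 1.
  m_2 = 53*1 - 27 = 26, d_2 = (782 - 26^2)/53 = 106/53 = 2, a_2 = floor((27 + 26)/2) = 26.
  m_3 = 2*26 - 26 = 26, d_3 = (782 - 26^2)/2 = 106/2 = 53, a_3 = floor((27 + 26)/53) = 1.
  m_4 = 53*1 - 26 = 27, d_4 = (782 - 27^2)/53 = 53/53 = 1, a_4 = floor((27 + 27)/1) = 54.
  m_5 = 1*54 - 27 = 27, d_5 = (782 - 27^2)/1 = 53/1 = 53: (m_5, d_5) = (m_1, d_1) = (27, 53), so from here the quotients repeat a_1, ..., a_4; the period length is 4.
So sqrt(782) = [27; (1, 26, 1, 54)] with period length k = 4.
k is even, so the fundamental solution of x^2 - 782y^2 = 1 is (p_{k-1}, q_{k-1}) = (p_3, q_3); compute convergents through index 3.
Convergents (p_i = a_i*p_{i-1} + p_{i-2}, q_i = a_i*q_{i-1} + q_{i-2} with p_{-2}=0, p_{-1}=1, q_{-2}=1, q_{-1}=0):
  i=0: a_0=27, p_0 = 27*1 + 0 = 27, q_0 = 27*0 + 1 = 1.
  i=1: a_1=1, p_1 = 1*27 + 1 = 28, q_1 = 1*1 + 0 = 1.
  i=2: a_2=26, p_2 = 26*28 + 27 = 755, q_2 = 26*1 + 1 = 27.
  i=3: a_3=1, p_3 = 1*755 + 28 = 783, q_3 = 1*27 + 1 = 28.
Check: 783^2 - 782*28^2 = 613089 - 613088 = 1, so (x, y) = (783, 28) solves the equation, and by the theorem it is the least positive solution.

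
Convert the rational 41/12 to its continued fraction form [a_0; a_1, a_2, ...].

Run the Euclidean algorithm on 41 and 12; the successive quotients are the partial quotients a_0, a_1, ... (each step inverts the fractional part left over by the previous one):
  41 = 3*12 + 5, so a_0 = 3.
  12 = 2*5 + 2, so a_1 = 2.
  5 = 2*2 + 1, so a_2 = 2.
  2 = 2*1 + 0, so a_3 = 2.
The remainder reaches 0 after 4 divisions, so the expansion has 4 partial quotients, read off in order.

[3; 2, 2, 2]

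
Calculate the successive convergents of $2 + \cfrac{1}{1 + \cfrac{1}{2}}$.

Using the convergent recurrence p_i = a_i*p_{i-1} + p_{i-2}, q_i = a_i*q_{i-1} + q_{i-2} with p_{-2}=0, p_{-1}=1, q_{-2}=1, q_{-1}=0:
  i=0: a_0=2, p_0 = 2*1 + 0 = 2, q_0 = 2*0 + 1 = 1.
  i=1: a_1=1, p_1 = 1*2 + 1 = 3, q_1 = 1*1 + 0 = 1.
  i=2: a_2=2, p_2 = 2*3 + 2 = 8, q_2 = 2*1 + 1 = 3.

2/1, 3/1, 8/3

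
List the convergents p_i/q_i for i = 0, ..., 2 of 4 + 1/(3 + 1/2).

4/1, 13/3, 30/7

Using the convergent recurrence p_i = a_i*p_{i-1} + p_{i-2}, q_i = a_i*q_{i-1} + q_{i-2} with p_{-2}=0, p_{-1}=1, q_{-2}=1, q_{-1}=0:
  i=0: a_0=4, p_0 = 4*1 + 0 = 4, q_0 = 4*0 + 1 = 1.
  i=1: a_1=3, p_1 = 3*4 + 1 = 13, q_1 = 3*1 + 0 = 3.
  i=2: a_2=2, p_2 = 2*13 + 4 = 30, q_2 = 2*3 + 1 = 7.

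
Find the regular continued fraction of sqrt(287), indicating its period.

[16; (1, 15, 1, 32)]

Write x_i = (sqrt(287) + m_i)/d_i with (m_0, d_0) = (0, 1). a_0 = floor(sqrt(287)) = 16, since 16^2 = 256 <= 287 < 289 = 17^2.
Iterate m_{i+1} = d_i*a_i - m_i, d_{i+1} = (287 - m_{i+1}^2)/d_i, a_{i+1} = floor((a_0 + m_{i+1})/d_{i+1}):
  m_1 = 1*16 - 0 = 16, d_1 = (287 - 16^2)/1 = 31/1 = 31, a_1 = floor((16 + 16)/31) = 1.
  m_2 = 31*1 - 16 = 15, d_2 = (287 - 15^2)/31 = 62/31 = 2, a_2 = floor((16 + 15)/2) = 15.
  m_3 = 2*15 - 15 = 15, d_3 = (287 - 15^2)/2 = 62/2 = 31, a_3 = floor((16 + 15)/31) = 1.
  m_4 = 31*1 - 15 = 16, d_4 = (287 - 16^2)/31 = 31/31 = 1, a_4 = floor((16 + 16)/1) = 32.
  m_5 = 1*32 - 16 = 16, d_5 = (287 - 16^2)/1 = 31/1 = 31: (m_5, d_5) = (m_1, d_1) = (16, 31), so from here the quotients repeat a_1, ..., a_4; the period length is 4.
Hence the expansion of sqrt(287) is a_0 = 16 followed by the repeating block 1, 15, 1, 32 (period 4).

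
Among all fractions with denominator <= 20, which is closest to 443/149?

Expand x = 443/149 as a continued fraction with the Euclidean algorithm:
  443 = 2*149 + 145, so a_0 = 2.
  149 = 1*145 + 4, so a_1 = 1.
  145 = 36*4 + 1, so a_2 = 36.
  4 = 4*1 + 0, so a_3 = 4.
so x = [2; 1, 36, 4].
Convergents (p_i = a_i*p_{i-1} + p_{i-2}, q_i = a_i*q_{i-1} + q_{i-2} with p_{-2}=0, p_{-1}=1, q_{-2}=1, q_{-1}=0), until the denominator exceeds 20:
  i=0: a_0=2, p_0 = 2*1 + 0 = 2, q_0 = 2*0 + 1 = 1.
  i=1: a_1=1, p_1 = 1*2 + 1 = 3, q_1 = 1*1 + 0 = 1.
  i=2: a_2=36, p_2 = 36*3 + 2 = 110, q_2 = 36*1 + 1 = 37.
q_2 = 37 > 20, so the last convergent with denominator <= 20 is p_1/q_1 = 3/1.
The closest fraction with denominator <= 20 is either p_1/q_1 or the intermediate fraction (k*p_1 + p_0)/(k*q_1 + q_0) with the largest k >= 1 whose denominator stays <= 20; these approach x as k grows, and every other convergent or intermediate fraction in range is farther away.
Largest k: floor((20 - q_0)/q_1) = floor((20 - 1)/1) = 19.
That gives (19*3 + 2)/(19*1 + 1) = 59/20.
Compare the errors: |x - 3/1| = |443*1 - 3*149|/(149*1) = 4/149, and |x - 59/20| = |443*20 - 59*149|/(149*20) = 69/2980.
Cross-multiplying, 69*149 = 10281 < 11920 = 4*2980, so 69/2980 is smaller: the intermediate fraction 59/20 is closer to x than 3/1.

59/20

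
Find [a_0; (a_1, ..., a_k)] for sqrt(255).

[15; (1, 30)]

Write x_i = (sqrt(255) + m_i)/d_i with (m_0, d_0) = (0, 1). a_0 = floor(sqrt(255)) = 15, since 15^2 = 225 <= 255 < 256 = 16^2.
Iterate m_{i+1} = d_i*a_i - m_i, d_{i+1} = (255 - m_{i+1}^2)/d_i, a_{i+1} = floor((a_0 + m_{i+1})/d_{i+1}):
  m_1 = 1*15 - 0 = 15, d_1 = (255 - 15^2)/1 = 30/1 = 30, a_1 = floor((15 + 15)/30) = 1.
  m_2 = 30*1 - 15 = 15, d_2 = (255 - 15^2)/30 = 30/30 = 1, a_2 = floor((15 + 15)/1) = 30.
  m_3 = 1*30 - 15 = 15, d_3 = (255 - 15^2)/1 = 30/1 = 30: (m_3, d_3) = (m_1, d_1) = (15, 30), so from here the quotients repeat a_1, a_2; the period length is 2.
Hence the expansion of sqrt(255) is a_0 = 15 followed by the repeating block 1, 30 (period 2).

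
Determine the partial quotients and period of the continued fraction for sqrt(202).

[14; (4, 1, 2, 2, 1, 4, 28)]

Write x_i = (sqrt(202) + m_i)/d_i with (m_0, d_0) = (0, 1). a_0 = floor(sqrt(202)) = 14, since 14^2 = 196 <= 202 < 225 = 15^2.
Iterate m_{i+1} = d_i*a_i - m_i, d_{i+1} = (202 - m_{i+1}^2)/d_i, a_{i+1} = floor((a_0 + m_{i+1})/d_{i+1}):
  m_1 = 1*14 - 0 = 14, d_1 = (202 - 14^2)/1 = 6/1 = 6, a_1 = floor((14 + 14)/6) = 4.
  m_2 = 6*4 - 14 = 10, d_2 = (202 - 10^2)/6 = 102/6 = 17, a_2 = floor((14 + 10)/17) = 1.
  m_3 = 17*1 - 10 = 7, d_3 = (202 - 7^2)/17 = 153/17 = 9, a_3 = floor((14 + 7)/9) = 2.
  m_4 = 9*2 - 7 = 11, d_4 = (202 - 11^2)/9 = 81/9 = 9, a_4 = floor((14 + 11)/9) = 2.
  m_5 = 9*2 - 11 = 7, d_5 = (202 - 7^2)/9 = 153/9 = 17, a_5 = floor((14 + 7)/17) = 1.
  m_6 = 17*1 - 7 = 10, d_6 = (202 - 10^2)/17 = 102/17 = 6, a_6 = floor((14 + 10)/6) = 4.
  m_7 = 6*4 - 10 = 14, d_7 = (202 - 14^2)/6 = 6/6 = 1, a_7 = floor((14 + 14)/1) = 28.
  m_8 = 1*28 - 14 = 14, d_8 = (202 - 14^2)/1 = 6/1 = 6: (m_8, d_8) = (m_1, d_1) = (14, 6), so from here the quotients repeat a_1, ..., a_7; the period length is 7.
Hence the expansion of sqrt(202) is a_0 = 14 followed by the repeating block 4, 1, 2, 2, 1, 4, 28 (period 7).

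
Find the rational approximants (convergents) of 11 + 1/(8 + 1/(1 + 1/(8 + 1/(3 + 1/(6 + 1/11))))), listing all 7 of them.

11/1, 89/8, 100/9, 889/80, 2767/249, 17491/1574, 195168/17563

Using the convergent recurrence p_i = a_i*p_{i-1} + p_{i-2}, q_i = a_i*q_{i-1} + q_{i-2} with p_{-2}=0, p_{-1}=1, q_{-2}=1, q_{-1}=0:
  i=0: a_0=11, p_0 = 11*1 + 0 = 11, q_0 = 11*0 + 1 = 1.
  i=1: a_1=8, p_1 = 8*11 + 1 = 89, q_1 = 8*1 + 0 = 8.
  i=2: a_2=1, p_2 = 1*89 + 11 = 100, q_2 = 1*8 + 1 = 9.
  i=3: a_3=8, p_3 = 8*100 + 89 = 889, q_3 = 8*9 + 8 = 80.
  i=4: a_4=3, p_4 = 3*889 + 100 = 2767, q_4 = 3*80 + 9 = 249.
  i=5: a_5=6, p_5 = 6*2767 + 889 = 17491, q_5 = 6*249 + 80 = 1574.
  i=6: a_6=11, p_6 = 11*17491 + 2767 = 195168, q_6 = 11*1574 + 249 = 17563.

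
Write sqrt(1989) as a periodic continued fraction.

Write x_i = (sqrt(1989) + m_i)/d_i with (m_0, d_0) = (0, 1). a_0 = floor(sqrt(1989)) = 44, since 44^2 = 1936 <= 1989 < 2025 = 45^2.
Iterate m_{i+1} = d_i*a_i - m_i, d_{i+1} = (1989 - m_{i+1}^2)/d_i, a_{i+1} = floor((a_0 + m_{i+1})/d_{i+1}):
  m_1 = 1*44 - 0 = 44, d_1 = (1989 - 44^2)/1 = 53/1 = 53, a_1 = floor((44 + 44)/53) = 1.
  m_2 = 53*1 - 44 = 9, d_2 = (1989 - 9^2)/53 = 1908/53 = 36, a_2 = floor((44 + 9)/36) = 1.
  m_3 = 36*1 - 9 = 27, d_3 = (1989 - 27^2)/36 = 1260/36 = 35, a_3 = floor((44 + 27)/35) = 2.
  m_4 = 35*2 - 27 = 43, d_4 = (1989 - 43^2)/35 = 140/35 = 4, a_4 = floor((44 + 43)/4) = 21.
  m_5 = 4*21 - 43 = 41, d_5 = (1989 - 41^2)/4 = 308/4 = 77, a_5 = floor((44 + 41)/77) = 1.
  m_6 = 77*1 - 41 = 36, d_6 = (1989 - 36^2)/77 = 693/77 = 9, a_6 = floor((44 + 36)/9) = 8.
  m_7 = 9*8 - 36 = 36, d_7 = (1989 - 36^2)/9 = 693/9 = 77, a_7 = floor((44 + 36)/77) = 1.
  m_8 = 77*1 - 36 = 41, d_8 = (1989 - 41^2)/77 = 308/77 = 4, a_8 = floor((44 + 41)/4) = 21.
  m_9 = 4*21 - 41 = 43, d_9 = (1989 - 43^2)/4 = 140/4 = 35, a_9 = floor((44 + 43)/35) = 2.
  m_10 = 35*2 - 43 = 27, d_10 = (1989 - 27^2)/35 = 1260/35 = 36, a_10 = floor((44 + 27)/36) = 1.
  m_11 = 36*1 - 27 = 9, d_11 = (1989 - 9^2)/36 = 1908/36 = 53, a_11 = floor((44 + 9)/53) = 1.
  m_12 = 53*1 - 9 = 44, d_12 = (1989 - 44^2)/53 = 53/53 = 1, a_12 = floor((44 + 44)/1) = 88.
  m_13 = 1*88 - 44 = 44, d_13 = (1989 - 44^2)/1 = 53/1 = 53: (m_13, d_13) = (m_1, d_1) = (44, 53), so from here the quotients repeat a_1, ..., a_12; the period length is 12.
Hence the expansion of sqrt(1989) is a_0 = 44 followed by the repeating block 1, 1, 2, 21, 1, 8, 1, 21, 2, 1, 1, 88 (period 12).

[44; (1, 1, 2, 21, 1, 8, 1, 21, 2, 1, 1, 88)]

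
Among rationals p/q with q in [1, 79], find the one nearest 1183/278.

Expand x = 1183/278 as a continued fraction with the Euclidean algorithm:
  1183 = 4*278 + 71, so a_0 = 4.
  278 = 3*71 + 65, so a_1 = 3.
  71 = 1*65 + 6, so a_2 = 1.
  65 = 10*6 + 5, so a_3 = 10.
  6 = 1*5 + 1, so a_4 = 1.
  5 = 5*1 + 0, so a_5 = 5.
so x = [4; 3, 1, 10, 1, 5].
Convergents (p_i = a_i*p_{i-1} + p_{i-2}, q_i = a_i*q_{i-1} + q_{i-2} with p_{-2}=0, p_{-1}=1, q_{-2}=1, q_{-1}=0), until the denominator exceeds 79:
  i=0: a_0=4, p_0 = 4*1 + 0 = 4, q_0 = 4*0 + 1 = 1.
  i=1: a_1=3, p_1 = 3*4 + 1 = 13, q_1 = 3*1 + 0 = 3.
  i=2: a_2=1, p_2 = 1*13 + 4 = 17, q_2 = 1*3 + 1 = 4.
  i=3: a_3=10, p_3 = 10*17 + 13 = 183, q_3 = 10*4 + 3 = 43.
  i=4: a_4=1, p_4 = 1*183 + 17 = 200, q_4 = 1*43 + 4 = 47.
  i=5: a_5=5, p_5 = 5*200 + 183 = 1183, q_5 = 5*47 + 43 = 278.
q_5 = 278 > 79, so the last convergent with denominator <= 79 is p_4/q_4 = 200/47.
The closest fraction with denominator <= 79 is either p_4/q_4 or the intermediate fraction (k*p_4 + p_3)/(k*q_4 + q_3) with the largest k >= 1 whose denominator stays <= 79; these approach x as k grows, and every other convergent or intermediate fraction in range is farther away.
Largest k: floor((79 - q_3)/q_4) = floor((79 - 43)/47) = 0.
Since k = 0, no intermediate fraction beyond p_4/q_4 has denominator <= 79, so the convergent 200/47 is the closest (its error is |1183*47 - 200*278|/(278*47) = 1/13066).

200/47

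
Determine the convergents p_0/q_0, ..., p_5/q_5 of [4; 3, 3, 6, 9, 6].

Using the convergent recurrence p_i = a_i*p_{i-1} + p_{i-2}, q_i = a_i*q_{i-1} + q_{i-2} with p_{-2}=0, p_{-1}=1, q_{-2}=1, q_{-1}=0:
  i=0: a_0=4, p_0 = 4*1 + 0 = 4, q_0 = 4*0 + 1 = 1.
  i=1: a_1=3, p_1 = 3*4 + 1 = 13, q_1 = 3*1 + 0 = 3.
  i=2: a_2=3, p_2 = 3*13 + 4 = 43, q_2 = 3*3 + 1 = 10.
  i=3: a_3=6, p_3 = 6*43 + 13 = 271, q_3 = 6*10 + 3 = 63.
  i=4: a_4=9, p_4 = 9*271 + 43 = 2482, q_4 = 9*63 + 10 = 577.
  i=5: a_5=6, p_5 = 6*2482 + 271 = 15163, q_5 = 6*577 + 63 = 3525.

4/1, 13/3, 43/10, 271/63, 2482/577, 15163/3525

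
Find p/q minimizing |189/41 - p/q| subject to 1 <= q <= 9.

23/5

Expand x = 189/41 as a continued fraction with the Euclidean algorithm:
  189 = 4*41 + 25, so a_0 = 4.
  41 = 1*25 + 16, so a_1 = 1.
  25 = 1*16 + 9, so a_2 = 1.
  16 = 1*9 + 7, so a_3 = 1.
  9 = 1*7 + 2, so a_4 = 1.
  7 = 3*2 + 1, so a_5 = 3.
  2 = 2*1 + 0, so a_6 = 2.
so x = [4; 1, 1, 1, 1, 3, 2].
Convergents (p_i = a_i*p_{i-1} + p_{i-2}, q_i = a_i*q_{i-1} + q_{i-2} with p_{-2}=0, p_{-1}=1, q_{-2}=1, q_{-1}=0), until the denominator exceeds 9:
  i=0: a_0=4, p_0 = 4*1 + 0 = 4, q_0 = 4*0 + 1 = 1.
  i=1: a_1=1, p_1 = 1*4 + 1 = 5, q_1 = 1*1 + 0 = 1.
  i=2: a_2=1, p_2 = 1*5 + 4 = 9, q_2 = 1*1 + 1 = 2.
  i=3: a_3=1, p_3 = 1*9 + 5 = 14, q_3 = 1*2 + 1 = 3.
  i=4: a_4=1, p_4 = 1*14 + 9 = 23, q_4 = 1*3 + 2 = 5.
  i=5: a_5=3, p_5 = 3*23 + 14 = 83, q_5 = 3*5 + 3 = 18.
q_5 = 18 > 9, so the last convergent with denominator <= 9 is p_4/q_4 = 23/5.
The closest fraction with denominator <= 9 is either p_4/q_4 or the intermediate fraction (k*p_4 + p_3)/(k*q_4 + q_3) with the largest k >= 1 whose denominator stays <= 9; these approach x as k grows, and every other convergent or intermediate fraction in range is farther away.
Largest k: floor((9 - q_3)/q_4) = floor((9 - 3)/5) = 1.
That gives (1*23 + 14)/(1*5 + 3) = 37/8.
Compare the errors: |x - 23/5| = |189*5 - 23*41|/(41*5) = 2/205, and |x - 37/8| = |189*8 - 37*41|/(41*8) = 5/328.
Cross-multiplying, 2*328 = 656 < 1025 = 5*205, so 2/205 is smaller: the convergent 23/5 is closer to x than 37/8.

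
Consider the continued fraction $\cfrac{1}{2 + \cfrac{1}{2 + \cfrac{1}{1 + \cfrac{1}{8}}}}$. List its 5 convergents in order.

Using the convergent recurrence p_i = a_i*p_{i-1} + p_{i-2}, q_i = a_i*q_{i-1} + q_{i-2} with p_{-2}=0, p_{-1}=1, q_{-2}=1, q_{-1}=0:
  i=0: a_0=0, p_0 = 0*1 + 0 = 0, q_0 = 0*0 + 1 = 1.
  i=1: a_1=2, p_1 = 2*0 + 1 = 1, q_1 = 2*1 + 0 = 2.
  i=2: a_2=2, p_2 = 2*1 + 0 = 2, q_2 = 2*2 + 1 = 5.
  i=3: a_3=1, p_3 = 1*2 + 1 = 3, q_3 = 1*5 + 2 = 7.
  i=4: a_4=8, p_4 = 8*3 + 2 = 26, q_4 = 8*7 + 5 = 61.

0/1, 1/2, 2/5, 3/7, 26/61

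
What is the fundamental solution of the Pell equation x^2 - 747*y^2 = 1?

(x, y) = (82, 3)

First expand sqrt(747) as a continued fraction. With x_i = (sqrt(747) + m_i)/d_i and (m_0, d_0) = (0, 1): a_0 = floor(sqrt(747)) = 27, since 27^2 = 729 <= 747 < 784 = 28^2.
Iterate m_{i+1} = d_i*a_i - m_i, d_{i+1} = (747 - m_{i+1}^2)/d_i, a_{i+1} = floor((a_0 + m_{i+1})/d_{i+1}):
  m_1 = 1*27 - 0 = 27, d_1 = (747 - 27^2)/1 = 18/1 = 18, a_1 = floor((27 + 27)/18) = 3.
  m_2 = 18*3 - 27 = 27, d_2 = (747 - 27^2)/18 = 18/18 = 1, a_2 = floor((27 + 27)/1) = 54.
  m_3 = 1*54 - 27 = 27, d_3 = (747 - 27^2)/1 = 18/1 = 18: (m_3, d_3) = (m_1, d_1) = (27, 18), so from here the quotients repeat a_1, a_2; the period length is 2.
So sqrt(747) = [27; (3, 54)] with period length k = 2.
k is even, so the fundamental solution of x^2 - 747y^2 = 1 is (p_{k-1}, q_{k-1}) = (p_1, q_1); compute convergents through index 1.
Convergents (p_i = a_i*p_{i-1} + p_{i-2}, q_i = a_i*q_{i-1} + q_{i-2} with p_{-2}=0, p_{-1}=1, q_{-2}=1, q_{-1}=0):
  i=0: a_0=27, p_0 = 27*1 + 0 = 27, q_0 = 27*0 + 1 = 1.
  i=1: a_1=3, p_1 = 3*27 + 1 = 82, q_1 = 3*1 + 0 = 3.
Check: 82^2 - 747*3^2 = 6724 - 6723 = 1, so (x, y) = (82, 3) solves the equation, and by the theorem it is the least positive solution.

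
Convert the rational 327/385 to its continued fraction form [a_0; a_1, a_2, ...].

Run the Euclidean algorithm on 327 and 385; the successive quotients are the partial quotients a_0, a_1, ... (each step inverts the fractional part left over by the previous one):
  327 = 0*385 + 327, so a_0 = 0.
  385 = 1*327 + 58, so a_1 = 1.
  327 = 5*58 + 37, so a_2 = 5.
  58 = 1*37 + 21, so a_3 = 1.
  37 = 1*21 + 16, so a_4 = 1.
  21 = 1*16 + 5, so a_5 = 1.
  16 = 3*5 + 1, so a_6 = 3.
  5 = 5*1 + 0, so a_7 = 5.
The remainder reaches 0 after 8 divisions, so the expansion has 8 partial quotients, read off in order.

[0; 1, 5, 1, 1, 1, 3, 5]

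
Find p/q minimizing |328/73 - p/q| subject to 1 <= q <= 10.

9/2

Expand x = 328/73 as a continued fraction with the Euclidean algorithm:
  328 = 4*73 + 36, so a_0 = 4.
  73 = 2*36 + 1, so a_1 = 2.
  36 = 36*1 + 0, so a_2 = 36.
so x = [4; 2, 36].
Convergents (p_i = a_i*p_{i-1} + p_{i-2}, q_i = a_i*q_{i-1} + q_{i-2} with p_{-2}=0, p_{-1}=1, q_{-2}=1, q_{-1}=0), until the denominator exceeds 10:
  i=0: a_0=4, p_0 = 4*1 + 0 = 4, q_0 = 4*0 + 1 = 1.
  i=1: a_1=2, p_1 = 2*4 + 1 = 9, q_1 = 2*1 + 0 = 2.
  i=2: a_2=36, p_2 = 36*9 + 4 = 328, q_2 = 36*2 + 1 = 73.
q_2 = 73 > 10, so the last convergent with denominator <= 10 is p_1/q_1 = 9/2.
The closest fraction with denominator <= 10 is either p_1/q_1 or the intermediate fraction (k*p_1 + p_0)/(k*q_1 + q_0) with the largest k >= 1 whose denominator stays <= 10; these approach x as k grows, and every other convergent or intermediate fraction in range is farther away.
Largest k: floor((10 - q_0)/q_1) = floor((10 - 1)/2) = 4.
That gives (4*9 + 4)/(4*2 + 1) = 40/9.
Compare the errors: |x - 9/2| = |328*2 - 9*73|/(73*2) = 1/146, and |x - 40/9| = |328*9 - 40*73|/(73*9) = 32/657.
Cross-multiplying, 1*657 = 657 < 4672 = 32*146, so 1/146 is smaller: the convergent 9/2 is closer to x than 40/9.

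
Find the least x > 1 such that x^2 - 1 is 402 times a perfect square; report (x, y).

(x, y) = (401, 20)

First expand sqrt(402) as a continued fraction. With x_i = (sqrt(402) + m_i)/d_i and (m_0, d_0) = (0, 1): a_0 = floor(sqrt(402)) = 20, since 20^2 = 400 <= 402 < 441 = 21^2.
Iterate m_{i+1} = d_i*a_i - m_i, d_{i+1} = (402 - m_{i+1}^2)/d_i, a_{i+1} = floor((a_0 + m_{i+1})/d_{i+1}):
  m_1 = 1*20 - 0 = 20, d_1 = (402 - 20^2)/1 = 2/1 = 2, a_1 = floor((20 + 20)/2) = 20.
  m_2 = 2*20 - 20 = 20, d_2 = (402 - 20^2)/2 = 2/2 = 1, a_2 = floor((20 + 20)/1) = 40.
  m_3 = 1*40 - 20 = 20, d_3 = (402 - 20^2)/1 = 2/1 = 2: (m_3, d_3) = (m_1, d_1) = (20, 2), so from here the quotients repeat a_1, a_2; the period length is 2.
So sqrt(402) = [20; (20, 40)] with period length k = 2.
k is even, so the fundamental solution of x^2 - 402y^2 = 1 is (p_{k-1}, q_{k-1}) = (p_1, q_1); compute convergents through index 1.
Convergents (p_i = a_i*p_{i-1} + p_{i-2}, q_i = a_i*q_{i-1} + q_{i-2} with p_{-2}=0, p_{-1}=1, q_{-2}=1, q_{-1}=0):
  i=0: a_0=20, p_0 = 20*1 + 0 = 20, q_0 = 20*0 + 1 = 1.
  i=1: a_1=20, p_1 = 20*20 + 1 = 401, q_1 = 20*1 + 0 = 20.
Check: 401^2 - 402*20^2 = 160801 - 160800 = 1, so (x, y) = (401, 20) solves the equation, and by the theorem it is the least positive solution.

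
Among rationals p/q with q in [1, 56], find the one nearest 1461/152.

Expand x = 1461/152 as a continued fraction with the Euclidean algorithm:
  1461 = 9*152 + 93, so a_0 = 9.
  152 = 1*93 + 59, so a_1 = 1.
  93 = 1*59 + 34, so a_2 = 1.
  59 = 1*34 + 25, so a_3 = 1.
  34 = 1*25 + 9, so a_4 = 1.
  25 = 2*9 + 7, so a_5 = 2.
  9 = 1*7 + 2, so a_6 = 1.
  7 = 3*2 + 1, so a_7 = 3.
  2 = 2*1 + 0, so a_8 = 2.
so x = [9; 1, 1, 1, 1, 2, 1, 3, 2].
Convergents (p_i = a_i*p_{i-1} + p_{i-2}, q_i = a_i*q_{i-1} + q_{i-2} with p_{-2}=0, p_{-1}=1, q_{-2}=1, q_{-1}=0), until the denominator exceeds 56:
  i=0: a_0=9, p_0 = 9*1 + 0 = 9, q_0 = 9*0 + 1 = 1.
  i=1: a_1=1, p_1 = 1*9 + 1 = 10, q_1 = 1*1 + 0 = 1.
  i=2: a_2=1, p_2 = 1*10 + 9 = 19, q_2 = 1*1 + 1 = 2.
  i=3: a_3=1, p_3 = 1*19 + 10 = 29, q_3 = 1*2 + 1 = 3.
  i=4: a_4=1, p_4 = 1*29 + 19 = 48, q_4 = 1*3 + 2 = 5.
  i=5: a_5=2, p_5 = 2*48 + 29 = 125, q_5 = 2*5 + 3 = 13.
  i=6: a_6=1, p_6 = 1*125 + 48 = 173, q_6 = 1*13 + 5 = 18.
  i=7: a_7=3, p_7 = 3*173 + 125 = 644, q_7 = 3*18 + 13 = 67.
q_7 = 67 > 56, so the last convergent with denominator <= 56 is p_6/q_6 = 173/18.
The closest fraction with denominator <= 56 is either p_6/q_6 or the intermediate fraction (k*p_6 + p_5)/(k*q_6 + q_5) with the largest k >= 1 whose denominator stays <= 56; these approach x as k grows, and every other convergent or intermediate fraction in range is farther away.
Largest k: floor((56 - q_5)/q_6) = floor((56 - 13)/18) = 2.
That gives (2*173 + 125)/(2*18 + 13) = 471/49.
Compare the errors: |x - 173/18| = |1461*18 - 173*152|/(152*18) = 2/2736, and |x - 471/49| = |1461*49 - 471*152|/(152*49) = 3/7448.
Cross-multiplying, 3*2736 = 8208 < 14896 = 2*7448, so 3/7448 is smaller: the intermediate fraction 471/49 is closer to x than 173/18.

471/49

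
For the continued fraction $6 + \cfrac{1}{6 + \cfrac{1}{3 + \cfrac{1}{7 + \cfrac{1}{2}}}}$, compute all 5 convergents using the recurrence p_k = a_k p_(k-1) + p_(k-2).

Using the convergent recurrence p_i = a_i*p_{i-1} + p_{i-2}, q_i = a_i*q_{i-1} + q_{i-2} with p_{-2}=0, p_{-1}=1, q_{-2}=1, q_{-1}=0:
  i=0: a_0=6, p_0 = 6*1 + 0 = 6, q_0 = 6*0 + 1 = 1.
  i=1: a_1=6, p_1 = 6*6 + 1 = 37, q_1 = 6*1 + 0 = 6.
  i=2: a_2=3, p_2 = 3*37 + 6 = 117, q_2 = 3*6 + 1 = 19.
  i=3: a_3=7, p_3 = 7*117 + 37 = 856, q_3 = 7*19 + 6 = 139.
  i=4: a_4=2, p_4 = 2*856 + 117 = 1829, q_4 = 2*139 + 19 = 297.

6/1, 37/6, 117/19, 856/139, 1829/297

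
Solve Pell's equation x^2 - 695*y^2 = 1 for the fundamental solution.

First expand sqrt(695) as a continued fraction. With x_i = (sqrt(695) + m_i)/d_i and (m_0, d_0) = (0, 1): a_0 = floor(sqrt(695)) = 26, since 26^2 = 676 <= 695 < 729 = 27^2.
Iterate m_{i+1} = d_i*a_i - m_i, d_{i+1} = (695 - m_{i+1}^2)/d_i, a_{i+1} = floor((a_0 + m_{i+1})/d_{i+1}):
  m_1 = 1*26 - 0 = 26, d_1 = (695 - 26^2)/1 = 19/1 = 19, a_1 = floor((26 + 26)/19) = 2.
  m_2 = 19*2 - 26 = 12, d_2 = (695 - 12^2)/19 = 551/19 = 29, a_2 = floor((26 + 12)/29) = 1.
  m_3 = 29*1 - 12 = 17, d_3 = (695 - 17^2)/29 = 406/29 = 14, a_3 = floor((26 + 17)/14) = 3.
  m_4 = 14*3 - 17 = 25, d_4 = (695 - 25^2)/14 = 70/14 = 5, a_4 = floor((26 + 25)/5) = 10.
  m_5 = 5*10 - 25 = 25, d_5 = (695 - 25^2)/5 = 70/5 = 14, a_5 = floor((26 + 25)/14) = 3.
  m_6 = 14*3 - 25 = 17, d_6 = (695 - 17^2)/14 = 406/14 = 29, a_6 = floor((26 + 17)/29) = 1.
  m_7 = 29*1 - 17 = 12, d_7 = (695 - 12^2)/29 = 551/29 = 19, a_7 = floor((26 + 12)/19) = 2.
  m_8 = 19*2 - 12 = 26, d_8 = (695 - 26^2)/19 = 19/19 = 1, a_8 = floor((26 + 26)/1) = 52.
  m_9 = 1*52 - 26 = 26, d_9 = (695 - 26^2)/1 = 19/1 = 19: (m_9, d_9) = (m_1, d_1) = (26, 19), so from here the quotients repeat a_1, ..., a_8; the period length is 8.
So sqrt(695) = [26; (2, 1, 3, 10, 3, 1, 2, 52)] with period length k = 8.
k is even, so the fundamental solution of x^2 - 695y^2 = 1 is (p_{k-1}, q_{k-1}) = (p_7, q_7); compute convergents through index 7.
Convergents (p_i = a_i*p_{i-1} + p_{i-2}, q_i = a_i*q_{i-1} + q_{i-2} with p_{-2}=0, p_{-1}=1, q_{-2}=1, q_{-1}=0):
  i=0: a_0=26, p_0 = 26*1 + 0 = 26, q_0 = 26*0 + 1 = 1.
  i=1: a_1=2, p_1 = 2*26 + 1 = 53, q_1 = 2*1 + 0 = 2.
  i=2: a_2=1, p_2 = 1*53 + 26 = 79, q_2 = 1*2 + 1 = 3.
  i=3: a_3=3, p_3 = 3*79 + 53 = 290, q_3 = 3*3 + 2 = 11.
  i=4: a_4=10, p_4 = 10*290 + 79 = 2979, q_4 = 10*11 + 3 = 113.
  i=5: a_5=3, p_5 = 3*2979 + 290 = 9227, q_5 = 3*113 + 11 = 350.
  i=6: a_6=1, p_6 = 1*9227 + 2979 = 12206, q_6 = 1*350 + 113 = 463.
  i=7: a_7=2, p_7 = 2*12206 + 9227 = 33639, q_7 = 2*463 + 350 = 1276.
Check: 33639^2 - 695*1276^2 = 1131582321 - 1131582320 = 1, so (x, y) = (33639, 1276) solves the equation, and by the theorem it is the least positive solution.

(x, y) = (33639, 1276)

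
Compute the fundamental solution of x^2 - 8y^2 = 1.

(x, y) = (3, 1)

First expand sqrt(8) as a continued fraction. With x_i = (sqrt(8) + m_i)/d_i and (m_0, d_0) = (0, 1): a_0 = floor(sqrt(8)) = 2, since 2^2 = 4 <= 8 < 9 = 3^2.
Iterate m_{i+1} = d_i*a_i - m_i, d_{i+1} = (8 - m_{i+1}^2)/d_i, a_{i+1} = floor((a_0 + m_{i+1})/d_{i+1}):
  m_1 = 1*2 - 0 = 2, d_1 = (8 - 2^2)/1 = 4/1 = 4, a_1 = floor((2 + 2)/4) = 1.
  m_2 = 4*1 - 2 = 2, d_2 = (8 - 2^2)/4 = 4/4 = 1, a_2 = floor((2 + 2)/1) = 4.
  m_3 = 1*4 - 2 = 2, d_3 = (8 - 2^2)/1 = 4/1 = 4: (m_3, d_3) = (m_1, d_1) = (2, 4), so from here the quotients repeat a_1, a_2; the period length is 2.
So sqrt(8) = [2; (1, 4)] with period length k = 2.
k is even, so the fundamental solution of x^2 - 8y^2 = 1 is (p_{k-1}, q_{k-1}) = (p_1, q_1); compute convergents through index 1.
Convergents (p_i = a_i*p_{i-1} + p_{i-2}, q_i = a_i*q_{i-1} + q_{i-2} with p_{-2}=0, p_{-1}=1, q_{-2}=1, q_{-1}=0):
  i=0: a_0=2, p_0 = 2*1 + 0 = 2, q_0 = 2*0 + 1 = 1.
  i=1: a_1=1, p_1 = 1*2 + 1 = 3, q_1 = 1*1 + 0 = 1.
Check: 3^2 - 8*1^2 = 9 - 8 = 1, so (x, y) = (3, 1) solves the equation, and by the theorem it is the least positive solution.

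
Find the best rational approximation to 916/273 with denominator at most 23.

47/14

Expand x = 916/273 as a continued fraction with the Euclidean algorithm:
  916 = 3*273 + 97, so a_0 = 3.
  273 = 2*97 + 79, so a_1 = 2.
  97 = 1*79 + 18, so a_2 = 1.
  79 = 4*18 + 7, so a_3 = 4.
  18 = 2*7 + 4, so a_4 = 2.
  7 = 1*4 + 3, so a_5 = 1.
  4 = 1*3 + 1, so a_6 = 1.
  3 = 3*1 + 0, so a_7 = 3.
so x = [3; 2, 1, 4, 2, 1, 1, 3].
Convergents (p_i = a_i*p_{i-1} + p_{i-2}, q_i = a_i*q_{i-1} + q_{i-2} with p_{-2}=0, p_{-1}=1, q_{-2}=1, q_{-1}=0), until the denominator exceeds 23:
  i=0: a_0=3, p_0 = 3*1 + 0 = 3, q_0 = 3*0 + 1 = 1.
  i=1: a_1=2, p_1 = 2*3 + 1 = 7, q_1 = 2*1 + 0 = 2.
  i=2: a_2=1, p_2 = 1*7 + 3 = 10, q_2 = 1*2 + 1 = 3.
  i=3: a_3=4, p_3 = 4*10 + 7 = 47, q_3 = 4*3 + 2 = 14.
  i=4: a_4=2, p_4 = 2*47 + 10 = 104, q_4 = 2*14 + 3 = 31.
q_4 = 31 > 23, so the last convergent with denominator <= 23 is p_3/q_3 = 47/14.
The closest fraction with denominator <= 23 is either p_3/q_3 or the intermediate fraction (k*p_3 + p_2)/(k*q_3 + q_2) with the largest k >= 1 whose denominator stays <= 23; these approach x as k grows, and every other convergent or intermediate fraction in range is farther away.
Largest k: floor((23 - q_2)/q_3) = floor((23 - 3)/14) = 1.
That gives (1*47 + 10)/(1*14 + 3) = 57/17.
Compare the errors: |x - 47/14| = |916*14 - 47*273|/(273*14) = 7/3822, and |x - 57/17| = |916*17 - 57*273|/(273*17) = 11/4641.
Cross-multiplying, 7*4641 = 32487 < 42042 = 11*3822, so 7/3822 is smaller: the convergent 47/14 is closer to x than 57/17.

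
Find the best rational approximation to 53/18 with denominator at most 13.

Expand x = 53/18 as a continued fraction with the Euclidean algorithm:
  53 = 2*18 + 17, so a_0 = 2.
  18 = 1*17 + 1, so a_1 = 1.
  17 = 17*1 + 0, so a_2 = 17.
so x = [2; 1, 17].
Convergents (p_i = a_i*p_{i-1} + p_{i-2}, q_i = a_i*q_{i-1} + q_{i-2} with p_{-2}=0, p_{-1}=1, q_{-2}=1, q_{-1}=0), until the denominator exceeds 13:
  i=0: a_0=2, p_0 = 2*1 + 0 = 2, q_0 = 2*0 + 1 = 1.
  i=1: a_1=1, p_1 = 1*2 + 1 = 3, q_1 = 1*1 + 0 = 1.
  i=2: a_2=17, p_2 = 17*3 + 2 = 53, q_2 = 17*1 + 1 = 18.
q_2 = 18 > 13, so the last convergent with denominator <= 13 is p_1/q_1 = 3/1.
The closest fraction with denominator <= 13 is either p_1/q_1 or the intermediate fraction (k*p_1 + p_0)/(k*q_1 + q_0) with the largest k >= 1 whose denominator stays <= 13; these approach x as k grows, and every other convergent or intermediate fraction in range is farther away.
Largest k: floor((13 - q_0)/q_1) = floor((13 - 1)/1) = 12.
That gives (12*3 + 2)/(12*1 + 1) = 38/13.
Compare the errors: |x - 3/1| = |53*1 - 3*18|/(18*1) = 1/18, and |x - 38/13| = |53*13 - 38*18|/(18*13) = 5/234.
Cross-multiplying, 5*18 = 90 < 234 = 1*234, so 5/234 is smaller: the intermediate fraction 38/13 is closer to x than 3/1.

38/13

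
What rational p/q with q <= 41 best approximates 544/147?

Expand x = 544/147 as a continued fraction with the Euclidean algorithm:
  544 = 3*147 + 103, so a_0 = 3.
  147 = 1*103 + 44, so a_1 = 1.
  103 = 2*44 + 15, so a_2 = 2.
  44 = 2*15 + 14, so a_3 = 2.
  15 = 1*14 + 1, so a_4 = 1.
  14 = 14*1 + 0, so a_5 = 14.
so x = [3; 1, 2, 2, 1, 14].
Convergents (p_i = a_i*p_{i-1} + p_{i-2}, q_i = a_i*q_{i-1} + q_{i-2} with p_{-2}=0, p_{-1}=1, q_{-2}=1, q_{-1}=0), until the denominator exceeds 41:
  i=0: a_0=3, p_0 = 3*1 + 0 = 3, q_0 = 3*0 + 1 = 1.
  i=1: a_1=1, p_1 = 1*3 + 1 = 4, q_1 = 1*1 + 0 = 1.
  i=2: a_2=2, p_2 = 2*4 + 3 = 11, q_2 = 2*1 + 1 = 3.
  i=3: a_3=2, p_3 = 2*11 + 4 = 26, q_3 = 2*3 + 1 = 7.
  i=4: a_4=1, p_4 = 1*26 + 11 = 37, q_4 = 1*7 + 3 = 10.
  i=5: a_5=14, p_5 = 14*37 + 26 = 544, q_5 = 14*10 + 7 = 147.
q_5 = 147 > 41, so the last convergent with denominator <= 41 is p_4/q_4 = 37/10.
The closest fraction with denominator <= 41 is either p_4/q_4 or the intermediate fraction (k*p_4 + p_3)/(k*q_4 + q_3) with the largest k >= 1 whose denominator stays <= 41; these approach x as k grows, and every other convergent or intermediate fraction in range is farther away.
Largest k: floor((41 - q_3)/q_4) = floor((41 - 7)/10) = 3.
That gives (3*37 + 26)/(3*10 + 7) = 137/37.
Compare the errors: |x - 37/10| = |544*10 - 37*147|/(147*10) = 1/1470, and |x - 137/37| = |544*37 - 137*147|/(147*37) = 11/5439.
Cross-multiplying, 1*5439 = 5439 < 16170 = 11*1470, so 1/1470 is smaller: the convergent 37/10 is closer to x than 137/37.

37/10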